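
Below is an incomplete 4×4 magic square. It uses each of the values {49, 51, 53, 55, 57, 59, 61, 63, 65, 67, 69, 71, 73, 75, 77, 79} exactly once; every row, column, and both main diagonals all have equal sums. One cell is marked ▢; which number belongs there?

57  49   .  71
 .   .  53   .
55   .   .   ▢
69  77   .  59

The 16 entries sum to 1024, so each line sums to 1024/4 = 256.
Using row 1: 57 + 49 + 71 + ? → (1,3) = 256 − 177 = 79.
Row 4 must total 256; the given cells sum to 205, so (4,3) = 51.
Using column 1: 57 + 55 + 69 + ? → (2,1) = 256 − 181 = 75.
Column 3: 79 + 53 + 51 + ? = 256, so (3,3) = 73.
Main diagonal: 57 + 73 + 59 + ? = 256, so (2,2) = 67.
The remaining cell in anti-diagonal is (3,2) = 256 − 193 = 63.
From row 2, 256 − (75 + 67 + 53) gives (2,4) = 61.
The remaining cell in row 3 is (3,4) = 256 − 191 = 65.

65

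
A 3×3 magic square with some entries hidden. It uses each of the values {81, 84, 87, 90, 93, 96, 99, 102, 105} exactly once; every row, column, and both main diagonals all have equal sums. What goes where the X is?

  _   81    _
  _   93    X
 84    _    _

The 9 entries sum to 837, so each line sums to 837/3 = 279.
The remaining cell in column 2 is (3,2) = 279 − 174 = 105.
Anti-diagonal needs 279; the known cells sum to 177, so (1,3) = 102.
Row 1 must total 279; the given cells sum to 183, so (1,1) = 96.
Row 3 needs 279; the known cells sum to 189, so (3,3) = 90.
Column 1 needs 279; the known cells sum to 180, so (2,1) = 99.
Column 3 needs 279; the known cells sum to 192, so (2,3) = 87.

87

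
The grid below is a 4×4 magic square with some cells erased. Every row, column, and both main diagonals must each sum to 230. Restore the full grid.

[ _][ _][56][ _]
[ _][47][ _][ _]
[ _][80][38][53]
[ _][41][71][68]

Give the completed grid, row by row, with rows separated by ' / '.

Row 3: 80 + 38 + 53 + ? = 230, so (3,1) = 59.
Row 4 needs 230; the known cells sum to 180, so (4,1) = 50.
Using column 2: 47 + 80 + 41 + ? → (1,2) = 230 − 168 = 62.
Using column 3: 56 + 38 + 71 + ? → (2,3) = 230 − 165 = 65.
From main diagonal, 230 − (47 + 38 + 68) gives (1,1) = 77.
Using anti-diagonal: 65 + 80 + 50 + ? → (1,4) = 230 − 195 = 35.
Column 1: 77 + 59 + 50 + ? = 230, so (2,1) = 44.
Column 4: 35 + 53 + 68 + ? = 230, so (2,4) = 74.

77 62 56 35 / 44 47 65 74 / 59 80 38 53 / 50 41 71 68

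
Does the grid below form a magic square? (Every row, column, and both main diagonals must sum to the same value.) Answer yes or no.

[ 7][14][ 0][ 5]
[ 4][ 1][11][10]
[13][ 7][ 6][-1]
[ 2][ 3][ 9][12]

Row 1: 7 + 14 + 0 + 5 = 26.
Row 2: 4 + 1 + 11 + 10 = 26.
Row 3: 13 + 7 + 6 + (-1) = 25.
Row 4: 2 + 3 + 9 + 12 = 26.
Column 1: 7 + 4 + 13 + 2 = 26.
Column 2: 14 + 1 + 7 + 3 = 25.
Column 3: 0 + 11 + 6 + 9 = 26.
Column 4: 5 + 10 + (-1) + 12 = 26.
Main diagonal: 7 + 1 + 6 + 12 = 26.
Anti-diagonal: 5 + 11 + 7 + 2 = 25.

No — row 4 sums to 26 but anti-diagonal sums to 25.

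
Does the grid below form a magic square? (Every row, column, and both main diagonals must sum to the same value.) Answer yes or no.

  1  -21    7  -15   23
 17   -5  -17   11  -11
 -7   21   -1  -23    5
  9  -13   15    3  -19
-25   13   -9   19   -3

Yes

Row 1: 1 + (-21) + 7 + (-15) + 23 = -5.
Row 2: 17 + (-5) + (-17) + 11 + (-11) = -5.
Row 3: -7 + 21 + (-1) + (-23) + 5 = -5.
Row 4: 9 + (-13) + 15 + 3 + (-19) = -5.
Row 5: -25 + 13 + (-9) + 19 + (-3) = -5.
Column 1: 1 + 17 + (-7) + 9 + (-25) = -5.
Column 2: -21 + (-5) + 21 + (-13) + 13 = -5.
Column 3: 7 + (-17) + (-1) + 15 + (-9) = -5.
Column 4: -15 + 11 + (-23) + 3 + 19 = -5.
Column 5: 23 + (-11) + 5 + (-19) + (-3) = -5.
Main diagonal: 1 + (-5) + (-1) + 3 + (-3) = -5.
Anti-diagonal: 23 + 11 + (-1) + (-13) + (-25) = -5.
All lines sum to -5.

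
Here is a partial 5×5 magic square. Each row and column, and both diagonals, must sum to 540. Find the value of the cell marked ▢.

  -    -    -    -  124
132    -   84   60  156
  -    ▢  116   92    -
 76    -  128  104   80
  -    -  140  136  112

From row 2, 540 − (132 + 84 + 60 + 156) gives (2,2) = 108.
Row 4 needs 540; the known cells sum to 388, so (4,2) = 152.
Using column 3: 84 + 116 + 128 + 140 + ? → (1,3) = 540 − 468 = 72.
From column 4, 540 − (60 + 92 + 104 + 136) gives (1,4) = 148.
Column 5: 124 + 156 + 80 + 112 + ? = 540, so (3,5) = 68.
Main diagonal: 108 + 116 + 104 + 112 + ? = 540, so (1,1) = 100.
The remaining cell in anti-diagonal is (5,1) = 540 − 452 = 88.
Row 1 needs 540; the known cells sum to 444, so (1,2) = 96.
From row 5, 540 − (88 + 140 + 136 + 112) gives (5,2) = 64.
Using column 1: 100 + 132 + 76 + 88 + ? → (3,1) = 540 − 396 = 144.
Using column 2: 96 + 108 + 152 + 64 + ? → (3,2) = 540 − 420 = 120.

120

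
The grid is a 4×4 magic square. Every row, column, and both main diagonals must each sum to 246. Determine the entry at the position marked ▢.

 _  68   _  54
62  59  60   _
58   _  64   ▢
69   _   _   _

Row 2 needs 246; the known cells sum to 181, so (2,4) = 65.
The remaining cell in column 1 is (1,1) = 246 − 189 = 57.
Main diagonal must total 246; the given cells sum to 180, so (4,4) = 66.
From anti-diagonal, 246 − (54 + 60 + 69) gives (3,2) = 63.
Row 1 must total 246; the given cells sum to 179, so (1,3) = 67.
Row 3 needs 246; the known cells sum to 185, so (3,4) = 61.

61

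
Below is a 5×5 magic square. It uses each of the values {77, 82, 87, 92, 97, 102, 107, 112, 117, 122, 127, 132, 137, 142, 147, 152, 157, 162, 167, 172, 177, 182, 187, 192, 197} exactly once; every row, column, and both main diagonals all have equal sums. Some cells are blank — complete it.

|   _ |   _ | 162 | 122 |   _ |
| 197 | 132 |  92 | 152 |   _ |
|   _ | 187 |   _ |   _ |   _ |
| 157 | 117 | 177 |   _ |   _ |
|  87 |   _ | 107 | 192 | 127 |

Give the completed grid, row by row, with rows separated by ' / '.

142 77 162 122 182 / 197 132 92 152 112 / 102 187 147 82 167 / 157 117 177 137 97 / 87 172 107 192 127

The 25 entries sum to 3425, so each line sums to 3425/5 = 685.
Using row 2: 197 + 132 + 92 + 152 + ? → (2,5) = 685 − 573 = 112.
From row 5, 685 − (87 + 107 + 192 + 127) gives (5,2) = 172.
Column 2: 132 + 187 + 117 + 172 + ? = 685, so (1,2) = 77.
Column 3: 162 + 92 + 177 + 107 + ? = 685, so (3,3) = 147.
Anti-diagonal needs 685; the known cells sum to 503, so (1,5) = 182.
The remaining cell in row 1 is (1,1) = 685 − 543 = 142.
Column 1 must total 685; the given cells sum to 583, so (3,1) = 102.
Using main diagonal: 142 + 132 + 147 + 127 + ? → (4,4) = 685 − 548 = 137.
Using row 4: 157 + 117 + 177 + 137 + ? → (4,5) = 685 − 588 = 97.
Column 4: 122 + 152 + 137 + 192 + ? = 685, so (3,4) = 82.
From column 5, 685 − (182 + 112 + 97 + 127) gives (3,5) = 167.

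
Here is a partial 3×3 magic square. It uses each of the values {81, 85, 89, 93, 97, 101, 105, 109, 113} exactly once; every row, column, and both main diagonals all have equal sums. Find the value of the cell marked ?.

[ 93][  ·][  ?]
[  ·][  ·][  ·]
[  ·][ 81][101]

The 9 entries sum to 873, so each line sums to 873/3 = 291.
Row 3 must total 291; the given cells sum to 182, so (3,1) = 109.
Column 1 needs 291; the known cells sum to 202, so (2,1) = 89.
Main diagonal: 93 + 101 + ? = 291, so (2,2) = 97.
Anti-diagonal: 97 + 109 + ? = 291, so (1,3) = 85.

85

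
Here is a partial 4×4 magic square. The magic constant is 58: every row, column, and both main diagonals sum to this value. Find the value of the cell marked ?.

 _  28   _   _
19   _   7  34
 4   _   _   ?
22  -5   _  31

1

Using row 2: 19 + 7 + 34 + ? → (2,2) = 58 − 60 = -2.
Row 4: 22 + (-5) + 31 + ? = 58, so (4,3) = 10.
Column 1 must total 58; the given cells sum to 45, so (1,1) = 13.
Column 2: 28 + (-2) + (-5) + ? = 58, so (3,2) = 37.
The remaining cell in main diagonal is (3,3) = 58 − 42 = 16.
From anti-diagonal, 58 − (7 + 37 + 22) gives (1,4) = -8.
Row 1 needs 58; the known cells sum to 33, so (1,3) = 25.
Row 3: 4 + 37 + 16 + ? = 58, so (3,4) = 1.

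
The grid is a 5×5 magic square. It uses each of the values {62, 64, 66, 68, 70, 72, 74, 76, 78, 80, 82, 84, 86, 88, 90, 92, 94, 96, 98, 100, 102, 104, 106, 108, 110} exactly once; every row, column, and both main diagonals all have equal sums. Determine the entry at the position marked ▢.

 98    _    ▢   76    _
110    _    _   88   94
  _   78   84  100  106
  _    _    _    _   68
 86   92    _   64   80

The 25 entries sum to 2150, so each line sums to 2150/5 = 430.
Row 3 needs 430; the known cells sum to 368, so (3,1) = 62.
The remaining cell in row 5 is (5,3) = 430 − 322 = 108.
From column 1, 430 − (98 + 110 + 62 + 86) gives (4,1) = 74.
Column 4: 76 + 88 + 100 + 64 + ? = 430, so (4,4) = 102.
The remaining cell in column 5 is (1,5) = 430 − 348 = 82.
Main diagonal: 98 + 84 + 102 + 80 + ? = 430, so (2,2) = 66.
Anti-diagonal must total 430; the given cells sum to 340, so (4,2) = 90.
Row 2 needs 430; the known cells sum to 358, so (2,3) = 72.
Row 4 must total 430; the given cells sum to 334, so (4,3) = 96.
The remaining cell in column 2 is (1,2) = 430 − 326 = 104.
Using column 3: 72 + 84 + 96 + 108 + ? → (1,3) = 430 − 360 = 70.

70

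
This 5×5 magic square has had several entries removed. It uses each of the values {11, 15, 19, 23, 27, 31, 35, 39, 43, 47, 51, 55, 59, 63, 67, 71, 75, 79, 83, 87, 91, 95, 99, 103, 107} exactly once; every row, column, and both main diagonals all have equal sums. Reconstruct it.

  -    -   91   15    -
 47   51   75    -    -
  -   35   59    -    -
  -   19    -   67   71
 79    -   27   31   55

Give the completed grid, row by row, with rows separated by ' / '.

63 87 91 15 39 / 47 51 75 99 23 / 11 35 59 83 107 / 95 19 43 67 71 / 79 103 27 31 55

The 25 entries sum to 1475, so each line sums to 1475/5 = 295.
Row 5: 79 + 27 + 31 + 55 + ? = 295, so (5,2) = 103.
Using column 2: 51 + 35 + 19 + 103 + ? → (1,2) = 295 − 208 = 87.
Column 3 needs 295; the known cells sum to 252, so (4,3) = 43.
Main diagonal: 51 + 59 + 67 + 55 + ? = 295, so (1,1) = 63.
Row 1 must total 295; the given cells sum to 256, so (1,5) = 39.
Row 4: 19 + 43 + 67 + 71 + ? = 295, so (4,1) = 95.
Column 1 needs 295; the known cells sum to 284, so (3,1) = 11.
Anti-diagonal must total 295; the given cells sum to 196, so (2,4) = 99.
Row 2 needs 295; the known cells sum to 272, so (2,5) = 23.
From column 4, 295 − (15 + 99 + 67 + 31) gives (3,4) = 83.
Column 5 needs 295; the known cells sum to 188, so (3,5) = 107.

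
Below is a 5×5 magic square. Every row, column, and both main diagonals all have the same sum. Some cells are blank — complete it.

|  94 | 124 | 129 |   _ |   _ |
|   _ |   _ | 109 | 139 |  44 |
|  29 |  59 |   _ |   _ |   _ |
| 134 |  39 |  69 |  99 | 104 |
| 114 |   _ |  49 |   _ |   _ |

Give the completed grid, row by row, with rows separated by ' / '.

Row 4 is already complete: 134 + 39 + 69 + 99 + 104 = 445, so that is the magic constant.
The remaining cell in column 1 is (2,1) = 445 − 371 = 74.
Column 3: 129 + 109 + 69 + 49 + ? = 445, so (3,3) = 89.
Anti-diagonal must total 445; the given cells sum to 381, so (1,5) = 64.
From row 1, 445 − (94 + 124 + 129 + 64) gives (1,4) = 34.
Using row 2: 74 + 109 + 139 + 44 + ? → (2,2) = 445 − 366 = 79.
Using column 2: 124 + 79 + 59 + 39 + ? → (5,2) = 445 − 301 = 144.
Main diagonal: 94 + 79 + 89 + 99 + ? = 445, so (5,5) = 84.
The remaining cell in row 5 is (5,4) = 445 − 391 = 54.
From column 4, 445 − (34 + 139 + 99 + 54) gives (3,4) = 119.
Using column 5: 64 + 44 + 104 + 84 + ? → (3,5) = 445 − 296 = 149.

94 124 129 34 64 / 74 79 109 139 44 / 29 59 89 119 149 / 134 39 69 99 104 / 114 144 49 54 84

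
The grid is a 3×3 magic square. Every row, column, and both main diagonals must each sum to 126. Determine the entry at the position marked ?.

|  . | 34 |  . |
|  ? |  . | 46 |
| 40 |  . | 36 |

Using row 3: 40 + 36 + ? → (3,2) = 126 − 76 = 50.
Column 2: 34 + 50 + ? = 126, so (2,2) = 42.
From column 3, 126 − (46 + 36) gives (1,3) = 44.
Main diagonal needs 126; the known cells sum to 78, so (1,1) = 48.
Row 2 must total 126; the given cells sum to 88, so (2,1) = 38.

38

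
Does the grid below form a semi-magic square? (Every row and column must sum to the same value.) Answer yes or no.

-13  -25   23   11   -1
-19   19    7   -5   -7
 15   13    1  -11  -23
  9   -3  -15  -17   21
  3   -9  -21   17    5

Yes

Row 1: -13 + (-25) + 23 + 11 + (-1) = -5.
Row 2: -19 + 19 + 7 + (-5) + (-7) = -5.
Row 3: 15 + 13 + 1 + (-11) + (-23) = -5.
Row 4: 9 + (-3) + (-15) + (-17) + 21 = -5.
Row 5: 3 + (-9) + (-21) + 17 + 5 = -5.
Column 1: -13 + (-19) + 15 + 9 + 3 = -5.
Column 2: -25 + 19 + 13 + (-3) + (-9) = -5.
Column 3: 23 + 7 + 1 + (-15) + (-21) = -5.
Column 4: 11 + (-5) + (-11) + (-17) + 17 = -5.
Column 5: -1 + (-7) + (-23) + 21 + 5 = -5.
All lines sum to -5.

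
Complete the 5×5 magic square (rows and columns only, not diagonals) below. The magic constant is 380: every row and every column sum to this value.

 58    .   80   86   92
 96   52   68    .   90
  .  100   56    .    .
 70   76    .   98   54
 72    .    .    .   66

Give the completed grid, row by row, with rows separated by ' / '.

Using row 1: 58 + 80 + 86 + 92 + ? → (1,2) = 380 − 316 = 64.
The remaining cell in row 2 is (2,4) = 380 − 306 = 74.
Row 4 needs 380; the known cells sum to 298, so (4,3) = 82.
Column 1 needs 380; the known cells sum to 296, so (3,1) = 84.
Column 2: 64 + 52 + 100 + 76 + ? = 380, so (5,2) = 88.
Using column 3: 80 + 68 + 56 + 82 + ? → (5,3) = 380 − 286 = 94.
The remaining cell in column 5 is (3,5) = 380 − 302 = 78.
Row 3: 84 + 100 + 56 + 78 + ? = 380, so (3,4) = 62.
From row 5, 380 − (72 + 88 + 94 + 66) gives (5,4) = 60.

58 64 80 86 92 / 96 52 68 74 90 / 84 100 56 62 78 / 70 76 82 98 54 / 72 88 94 60 66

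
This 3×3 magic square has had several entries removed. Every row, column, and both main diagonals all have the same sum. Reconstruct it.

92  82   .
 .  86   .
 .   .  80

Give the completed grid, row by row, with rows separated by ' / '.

92 82 84 / 78 86 94 / 88 90 80

Main diagonal is already complete: 92 + 86 + 80 = 258, so that is the magic constant.
From row 1, 258 − (92 + 82) gives (1,3) = 84.
Using column 2: 82 + 86 + ? → (3,2) = 258 − 168 = 90.
Using column 3: 84 + 80 + ? → (2,3) = 258 − 164 = 94.
Anti-diagonal needs 258; the known cells sum to 170, so (3,1) = 88.
Using row 2: 86 + 94 + ? → (2,1) = 258 − 180 = 78.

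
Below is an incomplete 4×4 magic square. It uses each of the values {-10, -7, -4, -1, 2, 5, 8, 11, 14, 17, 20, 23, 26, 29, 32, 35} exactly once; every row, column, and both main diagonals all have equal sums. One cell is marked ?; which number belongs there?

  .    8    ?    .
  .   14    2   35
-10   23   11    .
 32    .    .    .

20

The 16 entries sum to 200, so each line sums to 200/4 = 50.
Row 2 must total 50; the given cells sum to 51, so (2,1) = -1.
Row 3: -10 + 23 + 11 + ? = 50, so (3,4) = 26.
Column 1 must total 50; the given cells sum to 21, so (1,1) = 29.
Column 2 must total 50; the given cells sum to 45, so (4,2) = 5.
Main diagonal: 29 + 14 + 11 + ? = 50, so (4,4) = -4.
Anti-diagonal: 2 + 23 + 32 + ? = 50, so (1,4) = -7.
The remaining cell in row 1 is (1,3) = 50 − 30 = 20.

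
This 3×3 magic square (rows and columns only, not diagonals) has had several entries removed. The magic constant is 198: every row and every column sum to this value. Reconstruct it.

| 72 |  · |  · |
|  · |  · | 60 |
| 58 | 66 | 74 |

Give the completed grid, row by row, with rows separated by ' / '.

72 62 64 / 68 70 60 / 58 66 74

From column 1, 198 − (72 + 58) gives (2,1) = 68.
Using column 3: 60 + 74 + ? → (1,3) = 198 − 134 = 64.
Row 1: 72 + 64 + ? = 198, so (1,2) = 62.
Using row 2: 68 + 60 + ? → (2,2) = 198 − 128 = 70.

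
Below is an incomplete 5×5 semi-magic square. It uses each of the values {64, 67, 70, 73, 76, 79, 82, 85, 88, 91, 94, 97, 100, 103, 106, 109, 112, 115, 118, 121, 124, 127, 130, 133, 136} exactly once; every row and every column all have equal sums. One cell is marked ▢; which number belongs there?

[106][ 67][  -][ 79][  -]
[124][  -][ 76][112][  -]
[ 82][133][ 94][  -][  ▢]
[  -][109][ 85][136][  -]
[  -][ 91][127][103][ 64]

The 25 entries sum to 2500, so each line sums to 2500/5 = 500.
Row 5: 91 + 127 + 103 + 64 + ? = 500, so (5,1) = 115.
Column 1: 106 + 124 + 82 + 115 + ? = 500, so (4,1) = 73.
The remaining cell in column 2 is (2,2) = 500 − 400 = 100.
The remaining cell in column 3 is (1,3) = 500 − 382 = 118.
From column 4, 500 − (79 + 112 + 136 + 103) gives (3,4) = 70.
Using row 1: 106 + 67 + 118 + 79 + ? → (1,5) = 500 − 370 = 130.
Row 2: 124 + 100 + 76 + 112 + ? = 500, so (2,5) = 88.
Row 3 needs 500; the known cells sum to 379, so (3,5) = 121.

121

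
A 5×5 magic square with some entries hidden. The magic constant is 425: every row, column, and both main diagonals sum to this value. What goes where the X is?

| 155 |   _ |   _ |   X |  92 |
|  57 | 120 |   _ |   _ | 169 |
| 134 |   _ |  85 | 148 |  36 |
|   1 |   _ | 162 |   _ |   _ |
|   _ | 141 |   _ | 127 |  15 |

29

From row 3, 425 − (134 + 85 + 148 + 36) gives (3,2) = 22.
Column 1 must total 425; the given cells sum to 347, so (5,1) = 78.
Column 5 must total 425; the given cells sum to 312, so (4,5) = 113.
Main diagonal must total 425; the given cells sum to 375, so (4,4) = 50.
Row 4 must total 425; the given cells sum to 326, so (4,2) = 99.
Using row 5: 78 + 141 + 127 + 15 + ? → (5,3) = 425 − 361 = 64.
The remaining cell in column 2 is (1,2) = 425 − 382 = 43.
Anti-diagonal needs 425; the known cells sum to 354, so (2,4) = 71.
Row 2 needs 425; the known cells sum to 417, so (2,3) = 8.
From column 3, 425 − (8 + 85 + 162 + 64) gives (1,3) = 106.
From column 4, 425 − (71 + 148 + 50 + 127) gives (1,4) = 29.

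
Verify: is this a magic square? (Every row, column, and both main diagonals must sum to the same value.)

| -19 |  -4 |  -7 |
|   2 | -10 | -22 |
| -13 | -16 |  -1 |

Row 1: -19 + (-4) + (-7) = -30.
Row 2: 2 + (-10) + (-22) = -30.
Row 3: -13 + (-16) + (-1) = -30.
Column 1: -19 + 2 + (-13) = -30.
Column 2: -4 + (-10) + (-16) = -30.
Column 3: -7 + (-22) + (-1) = -30.
Main diagonal: -19 + (-10) + (-1) = -30.
Anti-diagonal: -7 + (-10) + (-13) = -30.
All lines sum to -30.

Yes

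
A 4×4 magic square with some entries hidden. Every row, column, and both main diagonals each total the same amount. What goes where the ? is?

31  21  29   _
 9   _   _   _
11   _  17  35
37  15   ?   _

23

Column 1 is complete and sums to 88; that is the magic constant.
From row 1, 88 − (31 + 21 + 29) gives (1,4) = 7.
Row 3 must total 88; the given cells sum to 63, so (3,2) = 25.
Using column 2: 21 + 25 + 15 + ? → (2,2) = 88 − 61 = 27.
Using main diagonal: 31 + 27 + 17 + ? → (4,4) = 88 − 75 = 13.
Anti-diagonal: 7 + 25 + 37 + ? = 88, so (2,3) = 19.
Row 2 must total 88; the given cells sum to 55, so (2,4) = 33.
Row 4: 37 + 15 + 13 + ? = 88, so (4,3) = 23.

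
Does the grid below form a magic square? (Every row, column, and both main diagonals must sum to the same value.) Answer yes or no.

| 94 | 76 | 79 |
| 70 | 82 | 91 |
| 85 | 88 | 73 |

No — column 3 sums to 243 but anti-diagonal sums to 246.

Row 1: 94 + 76 + 79 = 249.
Row 2: 70 + 82 + 91 = 243.
Row 3: 85 + 88 + 73 = 246.
Column 1: 94 + 70 + 85 = 249.
Column 2: 76 + 82 + 88 = 246.
Column 3: 79 + 91 + 73 = 243.
Main diagonal: 94 + 82 + 73 = 249.
Anti-diagonal: 79 + 82 + 85 = 246.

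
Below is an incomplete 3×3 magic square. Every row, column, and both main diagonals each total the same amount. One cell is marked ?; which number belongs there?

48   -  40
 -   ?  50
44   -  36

Column 3 is complete and sums to 126; that is the magic constant.
From row 1, 126 − (48 + 40) gives (1,2) = 38.
Using row 3: 44 + 36 + ? → (3,2) = 126 − 80 = 46.
Using column 1: 48 + 44 + ? → (2,1) = 126 − 92 = 34.
Column 2 needs 126; the known cells sum to 84, so (2,2) = 42.

42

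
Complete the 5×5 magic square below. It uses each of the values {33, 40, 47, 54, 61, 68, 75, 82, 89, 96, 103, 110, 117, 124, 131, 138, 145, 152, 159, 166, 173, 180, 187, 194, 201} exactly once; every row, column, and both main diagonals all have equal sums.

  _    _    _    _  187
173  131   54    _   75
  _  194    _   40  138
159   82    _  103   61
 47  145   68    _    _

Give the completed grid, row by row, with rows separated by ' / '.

110 33 166 89 187 / 173 131 54 152 75 / 96 194 117 40 138 / 159 82 180 103 61 / 47 145 68 201 124

The 25 entries sum to 2925, so each line sums to 2925/5 = 585.
Row 2 must total 585; the given cells sum to 433, so (2,4) = 152.
From row 4, 585 − (159 + 82 + 103 + 61) gives (4,3) = 180.
The remaining cell in column 2 is (1,2) = 585 − 552 = 33.
Using column 5: 187 + 75 + 138 + 61 + ? → (5,5) = 585 − 461 = 124.
Anti-diagonal needs 585; the known cells sum to 468, so (3,3) = 117.
Row 3: 194 + 117 + 40 + 138 + ? = 585, so (3,1) = 96.
Row 5 must total 585; the given cells sum to 384, so (5,4) = 201.
Column 1 needs 585; the known cells sum to 475, so (1,1) = 110.
The remaining cell in column 3 is (1,3) = 585 − 419 = 166.
Column 4: 152 + 40 + 103 + 201 + ? = 585, so (1,4) = 89.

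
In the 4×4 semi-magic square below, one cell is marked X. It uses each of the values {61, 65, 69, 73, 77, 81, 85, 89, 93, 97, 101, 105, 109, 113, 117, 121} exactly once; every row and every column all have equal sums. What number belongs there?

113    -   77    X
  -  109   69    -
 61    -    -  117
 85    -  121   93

73

The 16 entries sum to 1456, so each line sums to 1456/4 = 364.
The remaining cell in row 4 is (4,2) = 364 − 299 = 65.
The remaining cell in column 1 is (2,1) = 364 − 259 = 105.
Column 3 must total 364; the given cells sum to 267, so (3,3) = 97.
The remaining cell in row 2 is (2,4) = 364 − 283 = 81.
Row 3: 61 + 97 + 117 + ? = 364, so (3,2) = 89.
From column 2, 364 − (109 + 89 + 65) gives (1,2) = 101.
Column 4 must total 364; the given cells sum to 291, so (1,4) = 73.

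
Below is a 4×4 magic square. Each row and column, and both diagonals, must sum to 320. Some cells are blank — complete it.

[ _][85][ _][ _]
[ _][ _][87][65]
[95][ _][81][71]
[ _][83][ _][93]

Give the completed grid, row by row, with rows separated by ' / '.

Using row 3: 95 + 81 + 71 + ? → (3,2) = 320 − 247 = 73.
From column 2, 320 − (85 + 73 + 83) gives (2,2) = 79.
Column 4: 65 + 71 + 93 + ? = 320, so (1,4) = 91.
From main diagonal, 320 − (79 + 81 + 93) gives (1,1) = 67.
From anti-diagonal, 320 − (91 + 87 + 73) gives (4,1) = 69.
Row 1 needs 320; the known cells sum to 243, so (1,3) = 77.
Row 2 needs 320; the known cells sum to 231, so (2,1) = 89.
Row 4 must total 320; the given cells sum to 245, so (4,3) = 75.

67 85 77 91 / 89 79 87 65 / 95 73 81 71 / 69 83 75 93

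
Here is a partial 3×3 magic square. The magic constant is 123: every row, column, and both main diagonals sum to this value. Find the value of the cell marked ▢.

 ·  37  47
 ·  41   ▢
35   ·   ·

33

From row 1, 123 − (37 + 47) gives (1,1) = 39.
Column 1 needs 123; the known cells sum to 74, so (2,1) = 49.
From column 2, 123 − (37 + 41) gives (3,2) = 45.
Using main diagonal: 39 + 41 + ? → (3,3) = 123 − 80 = 43.
Using row 2: 49 + 41 + ? → (2,3) = 123 − 90 = 33.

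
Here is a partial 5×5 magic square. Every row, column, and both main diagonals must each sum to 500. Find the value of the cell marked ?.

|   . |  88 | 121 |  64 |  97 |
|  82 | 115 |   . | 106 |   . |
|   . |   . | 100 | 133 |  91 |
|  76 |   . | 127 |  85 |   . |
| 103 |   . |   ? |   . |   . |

79

The remaining cell in row 1 is (1,1) = 500 − 370 = 130.
Column 1 needs 500; the known cells sum to 391, so (3,1) = 109.
Column 4 must total 500; the given cells sum to 388, so (5,4) = 112.
The remaining cell in main diagonal is (5,5) = 500 − 430 = 70.
From anti-diagonal, 500 − (97 + 106 + 100 + 103) gives (4,2) = 94.
The remaining cell in row 3 is (3,2) = 500 − 433 = 67.
Row 4 must total 500; the given cells sum to 382, so (4,5) = 118.
From column 2, 500 − (88 + 115 + 67 + 94) gives (5,2) = 136.
Column 5 must total 500; the given cells sum to 376, so (2,5) = 124.
Row 2: 82 + 115 + 106 + 124 + ? = 500, so (2,3) = 73.
Row 5: 103 + 136 + 112 + 70 + ? = 500, so (5,3) = 79.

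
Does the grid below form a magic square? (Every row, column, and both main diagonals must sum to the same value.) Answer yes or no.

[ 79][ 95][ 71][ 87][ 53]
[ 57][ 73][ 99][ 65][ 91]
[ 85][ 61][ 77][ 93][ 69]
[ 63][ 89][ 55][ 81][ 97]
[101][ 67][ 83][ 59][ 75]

Yes

Row 1: 79 + 95 + 71 + 87 + 53 = 385.
Row 2: 57 + 73 + 99 + 65 + 91 = 385.
Row 3: 85 + 61 + 77 + 93 + 69 = 385.
Row 4: 63 + 89 + 55 + 81 + 97 = 385.
Row 5: 101 + 67 + 83 + 59 + 75 = 385.
Column 1: 79 + 57 + 85 + 63 + 101 = 385.
Column 2: 95 + 73 + 61 + 89 + 67 = 385.
Column 3: 71 + 99 + 77 + 55 + 83 = 385.
Column 4: 87 + 65 + 93 + 81 + 59 = 385.
Column 5: 53 + 91 + 69 + 97 + 75 = 385.
Main diagonal: 79 + 73 + 77 + 81 + 75 = 385.
Anti-diagonal: 53 + 65 + 77 + 89 + 101 = 385.
All lines sum to 385.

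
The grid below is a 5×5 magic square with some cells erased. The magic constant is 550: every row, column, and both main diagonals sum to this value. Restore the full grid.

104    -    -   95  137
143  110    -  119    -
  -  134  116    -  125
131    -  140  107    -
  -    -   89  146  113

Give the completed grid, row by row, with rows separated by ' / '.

104 86 128 95 137 / 143 110 77 119 101 / 92 134 116 83 125 / 131 98 140 107 74 / 80 122 89 146 113

Column 4 must total 550; the given cells sum to 467, so (3,4) = 83.
From row 3, 550 − (134 + 116 + 83 + 125) gives (3,1) = 92.
Column 1 must total 550; the given cells sum to 470, so (5,1) = 80.
Anti-diagonal must total 550; the given cells sum to 452, so (4,2) = 98.
Row 4: 131 + 98 + 140 + 107 + ? = 550, so (4,5) = 74.
Row 5 needs 550; the known cells sum to 428, so (5,2) = 122.
The remaining cell in column 2 is (1,2) = 550 − 464 = 86.
From column 5, 550 − (137 + 125 + 74 + 113) gives (2,5) = 101.
From row 1, 550 − (104 + 86 + 95 + 137) gives (1,3) = 128.
Using row 2: 143 + 110 + 119 + 101 + ? → (2,3) = 550 − 473 = 77.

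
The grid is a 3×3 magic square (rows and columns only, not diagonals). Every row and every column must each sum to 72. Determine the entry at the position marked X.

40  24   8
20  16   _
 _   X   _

Row 2 must total 72; the given cells sum to 36, so (2,3) = 36.
Column 1: 40 + 20 + ? = 72, so (3,1) = 12.
Column 2 needs 72; the known cells sum to 40, so (3,2) = 32.

32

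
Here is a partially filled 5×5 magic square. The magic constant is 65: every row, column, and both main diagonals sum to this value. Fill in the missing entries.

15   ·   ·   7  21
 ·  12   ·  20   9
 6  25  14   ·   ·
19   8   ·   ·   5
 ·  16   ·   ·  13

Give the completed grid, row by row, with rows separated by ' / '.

The remaining cell in column 2 is (1,2) = 65 − 61 = 4.
Using column 5: 21 + 9 + 5 + 13 + ? → (3,5) = 65 − 48 = 17.
Main diagonal needs 65; the known cells sum to 54, so (4,4) = 11.
Anti-diagonal needs 65; the known cells sum to 63, so (5,1) = 2.
The remaining cell in row 1 is (1,3) = 65 − 47 = 18.
Row 3: 6 + 25 + 14 + 17 + ? = 65, so (3,4) = 3.
The remaining cell in row 4 is (4,3) = 65 − 43 = 22.
Using column 1: 15 + 6 + 19 + 2 + ? → (2,1) = 65 − 42 = 23.
The remaining cell in column 4 is (5,4) = 65 − 41 = 24.
Row 2 needs 65; the known cells sum to 64, so (2,3) = 1.
The remaining cell in row 5 is (5,3) = 65 − 55 = 10.

15 4 18 7 21 / 23 12 1 20 9 / 6 25 14 3 17 / 19 8 22 11 5 / 2 16 10 24 13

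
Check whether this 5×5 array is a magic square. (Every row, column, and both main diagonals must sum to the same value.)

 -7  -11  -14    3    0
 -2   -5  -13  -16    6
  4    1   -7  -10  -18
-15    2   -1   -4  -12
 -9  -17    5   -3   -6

No — row 5 sums to -30 but row 1 sums to -29.

Row 1: -7 + (-11) + (-14) + 3 + 0 = -29.
Row 2: -2 + (-5) + (-13) + (-16) + 6 = -30.
Row 3: 4 + 1 + (-7) + (-10) + (-18) = -30.
Row 4: -15 + 2 + (-1) + (-4) + (-12) = -30.
Row 5: -9 + (-17) + 5 + (-3) + (-6) = -30.
Column 1: -7 + (-2) + 4 + (-15) + (-9) = -29.
Column 2: -11 + (-5) + 1 + 2 + (-17) = -30.
Column 3: -14 + (-13) + (-7) + (-1) + 5 = -30.
Column 4: 3 + (-16) + (-10) + (-4) + (-3) = -30.
Column 5: 0 + 6 + (-18) + (-12) + (-6) = -30.
Main diagonal: -7 + (-5) + (-7) + (-4) + (-6) = -29.
Anti-diagonal: 0 + (-16) + (-7) + 2 + (-9) = -30.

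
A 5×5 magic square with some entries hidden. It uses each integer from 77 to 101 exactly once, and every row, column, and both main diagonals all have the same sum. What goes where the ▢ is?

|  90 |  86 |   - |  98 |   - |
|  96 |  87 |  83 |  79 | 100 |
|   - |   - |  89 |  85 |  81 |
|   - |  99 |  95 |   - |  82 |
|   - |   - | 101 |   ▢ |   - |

92

The entries are 77 through 101, which sum to 2225, so each line sums to 2225/5 = 445.
Using column 3: 83 + 89 + 95 + 101 + ? → (1,3) = 445 − 368 = 77.
Row 1 must total 445; the given cells sum to 351, so (1,5) = 94.
Using column 5: 94 + 100 + 81 + 82 + ? → (5,5) = 445 − 357 = 88.
Main diagonal: 90 + 87 + 89 + 88 + ? = 445, so (4,4) = 91.
Anti-diagonal must total 445; the given cells sum to 361, so (5,1) = 84.
From row 4, 445 − (99 + 95 + 91 + 82) gives (4,1) = 78.
Column 1 needs 445; the known cells sum to 348, so (3,1) = 97.
Using column 4: 98 + 79 + 85 + 91 + ? → (5,4) = 445 − 353 = 92.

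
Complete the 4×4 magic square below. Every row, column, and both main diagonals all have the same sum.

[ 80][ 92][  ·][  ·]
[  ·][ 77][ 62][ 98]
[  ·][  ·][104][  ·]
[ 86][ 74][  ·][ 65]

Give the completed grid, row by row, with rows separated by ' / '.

80 92 59 95 / 89 77 62 98 / 71 83 104 68 / 86 74 101 65

Main diagonal is already complete: 80 + 77 + 104 + 65 = 326, so that is the magic constant.
The remaining cell in row 2 is (2,1) = 326 − 237 = 89.
The remaining cell in row 4 is (4,3) = 326 − 225 = 101.
Using column 1: 80 + 89 + 86 + ? → (3,1) = 326 − 255 = 71.
Using column 2: 92 + 77 + 74 + ? → (3,2) = 326 − 243 = 83.
The remaining cell in column 3 is (1,3) = 326 − 267 = 59.
Anti-diagonal: 62 + 83 + 86 + ? = 326, so (1,4) = 95.
From row 3, 326 − (71 + 83 + 104) gives (3,4) = 68.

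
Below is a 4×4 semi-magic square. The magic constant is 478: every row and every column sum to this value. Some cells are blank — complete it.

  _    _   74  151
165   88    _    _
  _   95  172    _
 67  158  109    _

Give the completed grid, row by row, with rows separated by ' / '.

116 137 74 151 / 165 88 123 102 / 130 95 172 81 / 67 158 109 144

Row 4 must total 478; the given cells sum to 334, so (4,4) = 144.
The remaining cell in column 2 is (1,2) = 478 − 341 = 137.
Column 3 must total 478; the given cells sum to 355, so (2,3) = 123.
Row 1 must total 478; the given cells sum to 362, so (1,1) = 116.
The remaining cell in row 2 is (2,4) = 478 − 376 = 102.
Column 1: 116 + 165 + 67 + ? = 478, so (3,1) = 130.
From column 4, 478 − (151 + 102 + 144) gives (3,4) = 81.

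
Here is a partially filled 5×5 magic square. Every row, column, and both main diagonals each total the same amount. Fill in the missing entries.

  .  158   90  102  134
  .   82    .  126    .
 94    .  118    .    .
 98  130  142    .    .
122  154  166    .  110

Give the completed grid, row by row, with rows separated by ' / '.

146 158 90 102 134 / 170 82 114 126 138 / 94 106 118 150 162 / 98 130 142 174 86 / 122 154 166 78 110

Anti-diagonal is already complete: 134 + 126 + 118 + 130 + 122 = 630, so that is the magic constant.
Row 1: 158 + 90 + 102 + 134 + ? = 630, so (1,1) = 146.
Row 5 must total 630; the given cells sum to 552, so (5,4) = 78.
Column 1 needs 630; the known cells sum to 460, so (2,1) = 170.
Column 2 must total 630; the given cells sum to 524, so (3,2) = 106.
From column 3, 630 − (90 + 118 + 142 + 166) gives (2,3) = 114.
Main diagonal: 146 + 82 + 118 + 110 + ? = 630, so (4,4) = 174.
Row 2: 170 + 82 + 114 + 126 + ? = 630, so (2,5) = 138.
Row 4 must total 630; the given cells sum to 544, so (4,5) = 86.
Column 4 needs 630; the known cells sum to 480, so (3,4) = 150.
Column 5: 134 + 138 + 86 + 110 + ? = 630, so (3,5) = 162.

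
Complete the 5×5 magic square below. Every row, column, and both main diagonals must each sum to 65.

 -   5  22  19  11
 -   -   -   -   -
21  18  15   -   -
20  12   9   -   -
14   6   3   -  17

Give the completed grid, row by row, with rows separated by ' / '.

Row 1 needs 65; the known cells sum to 57, so (1,1) = 8.
From row 5, 65 − (14 + 6 + 3 + 17) gives (5,4) = 25.
Using column 1: 8 + 21 + 20 + 14 + ? → (2,1) = 65 − 63 = 2.
Column 2 needs 65; the known cells sum to 41, so (2,2) = 24.
Column 3 needs 65; the known cells sum to 49, so (2,3) = 16.
Using main diagonal: 8 + 24 + 15 + 17 + ? → (4,4) = 65 − 64 = 1.
Using anti-diagonal: 11 + 15 + 12 + 14 + ? → (2,4) = 65 − 52 = 13.
Using row 2: 2 + 24 + 16 + 13 + ? → (2,5) = 65 − 55 = 10.
Using row 4: 20 + 12 + 9 + 1 + ? → (4,5) = 65 − 42 = 23.
Column 4 needs 65; the known cells sum to 58, so (3,4) = 7.
From column 5, 65 − (11 + 10 + 23 + 17) gives (3,5) = 4.

8 5 22 19 11 / 2 24 16 13 10 / 21 18 15 7 4 / 20 12 9 1 23 / 14 6 3 25 17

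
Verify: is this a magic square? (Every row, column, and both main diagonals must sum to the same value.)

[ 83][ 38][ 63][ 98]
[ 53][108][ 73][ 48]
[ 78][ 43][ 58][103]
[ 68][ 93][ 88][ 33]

Row 1: 83 + 38 + 63 + 98 = 282.
Row 2: 53 + 108 + 73 + 48 = 282.
Row 3: 78 + 43 + 58 + 103 = 282.
Row 4: 68 + 93 + 88 + 33 = 282.
Column 1: 83 + 53 + 78 + 68 = 282.
Column 2: 38 + 108 + 43 + 93 = 282.
Column 3: 63 + 73 + 58 + 88 = 282.
Column 4: 98 + 48 + 103 + 33 = 282.
Main diagonal: 83 + 108 + 58 + 33 = 282.
Anti-diagonal: 98 + 73 + 43 + 68 = 282.
All lines sum to 282.

Yes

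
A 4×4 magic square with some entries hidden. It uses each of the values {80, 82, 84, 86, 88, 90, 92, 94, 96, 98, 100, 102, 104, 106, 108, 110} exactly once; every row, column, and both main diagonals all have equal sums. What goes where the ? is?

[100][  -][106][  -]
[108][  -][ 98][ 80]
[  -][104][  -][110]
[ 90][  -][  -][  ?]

The 16 entries sum to 1520, so each line sums to 1520/4 = 380.
The remaining cell in row 2 is (2,2) = 380 − 286 = 94.
Column 1: 100 + 108 + 90 + ? = 380, so (3,1) = 82.
From anti-diagonal, 380 − (98 + 104 + 90) gives (1,4) = 88.
The remaining cell in row 1 is (1,2) = 380 − 294 = 86.
Row 3: 82 + 104 + 110 + ? = 380, so (3,3) = 84.
Column 2 must total 380; the given cells sum to 284, so (4,2) = 96.
Column 3 needs 380; the known cells sum to 288, so (4,3) = 92.
Column 4: 88 + 80 + 110 + ? = 380, so (4,4) = 102.

102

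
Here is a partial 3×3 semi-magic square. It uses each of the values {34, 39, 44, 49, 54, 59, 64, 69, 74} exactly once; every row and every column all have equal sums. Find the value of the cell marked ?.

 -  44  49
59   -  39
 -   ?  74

54

The 9 entries sum to 486, so each line sums to 486/3 = 162.
Row 1 needs 162; the known cells sum to 93, so (1,1) = 69.
Row 2: 59 + 39 + ? = 162, so (2,2) = 64.
Column 1 needs 162; the known cells sum to 128, so (3,1) = 34.
Column 2 must total 162; the given cells sum to 108, so (3,2) = 54.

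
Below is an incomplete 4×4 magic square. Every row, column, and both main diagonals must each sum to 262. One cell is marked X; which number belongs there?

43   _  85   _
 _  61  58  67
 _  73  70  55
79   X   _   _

Row 2 must total 262; the given cells sum to 186, so (2,1) = 76.
Row 3 needs 262; the known cells sum to 198, so (3,1) = 64.
From column 3, 262 − (85 + 58 + 70) gives (4,3) = 49.
Main diagonal needs 262; the known cells sum to 174, so (4,4) = 88.
The remaining cell in anti-diagonal is (1,4) = 262 − 210 = 52.
From row 1, 262 − (43 + 85 + 52) gives (1,2) = 82.
Row 4: 79 + 49 + 88 + ? = 262, so (4,2) = 46.

46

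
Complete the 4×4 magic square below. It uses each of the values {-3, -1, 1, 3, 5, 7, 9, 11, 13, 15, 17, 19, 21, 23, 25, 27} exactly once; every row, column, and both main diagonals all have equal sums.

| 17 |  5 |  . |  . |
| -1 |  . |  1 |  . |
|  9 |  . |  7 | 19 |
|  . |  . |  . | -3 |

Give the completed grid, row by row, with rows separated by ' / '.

17 5 15 11 / -1 27 1 21 / 9 13 7 19 / 23 3 25 -3

The 16 entries sum to 192, so each line sums to 192/4 = 48.
Row 3 must total 48; the given cells sum to 35, so (3,2) = 13.
Column 1 needs 48; the known cells sum to 25, so (4,1) = 23.
Main diagonal: 17 + 7 + (-3) + ? = 48, so (2,2) = 27.
Anti-diagonal needs 48; the known cells sum to 37, so (1,4) = 11.
Row 1: 17 + 5 + 11 + ? = 48, so (1,3) = 15.
Row 2 must total 48; the given cells sum to 27, so (2,4) = 21.
The remaining cell in column 2 is (4,2) = 48 − 45 = 3.
Column 3 needs 48; the known cells sum to 23, so (4,3) = 25.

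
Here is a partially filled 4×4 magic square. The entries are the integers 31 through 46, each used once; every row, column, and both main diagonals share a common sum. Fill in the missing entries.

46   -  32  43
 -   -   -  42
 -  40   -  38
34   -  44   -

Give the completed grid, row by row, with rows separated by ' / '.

The entries are 31 through 46, which sum to 616, so each line sums to 616/4 = 154.
Row 1 must total 154; the given cells sum to 121, so (1,2) = 33.
Column 4 must total 154; the given cells sum to 123, so (4,4) = 31.
From anti-diagonal, 154 − (43 + 40 + 34) gives (2,3) = 37.
The remaining cell in row 4 is (4,2) = 154 − 109 = 45.
From column 2, 154 − (33 + 40 + 45) gives (2,2) = 36.
From column 3, 154 − (32 + 37 + 44) gives (3,3) = 41.
From row 2, 154 − (36 + 37 + 42) gives (2,1) = 39.
Using row 3: 40 + 41 + 38 + ? → (3,1) = 154 − 119 = 35.

46 33 32 43 / 39 36 37 42 / 35 40 41 38 / 34 45 44 31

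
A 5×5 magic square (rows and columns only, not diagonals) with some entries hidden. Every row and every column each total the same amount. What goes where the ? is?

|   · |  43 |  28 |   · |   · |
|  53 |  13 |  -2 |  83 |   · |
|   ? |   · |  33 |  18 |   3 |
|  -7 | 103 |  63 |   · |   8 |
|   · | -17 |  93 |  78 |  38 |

88

Column 3 is complete and sums to 215; that is the magic constant.
From row 2, 215 − (53 + 13 + (-2) + 83) gives (2,5) = 68.
Using row 4: -7 + 103 + 63 + 8 + ? → (4,4) = 215 − 167 = 48.
Row 5 must total 215; the given cells sum to 192, so (5,1) = 23.
The remaining cell in column 2 is (3,2) = 215 − 142 = 73.
From column 4, 215 − (83 + 18 + 48 + 78) gives (1,4) = -12.
The remaining cell in column 5 is (1,5) = 215 − 117 = 98.
Row 1: 43 + 28 + (-12) + 98 + ? = 215, so (1,1) = 58.
From row 3, 215 − (73 + 33 + 18 + 3) gives (3,1) = 88.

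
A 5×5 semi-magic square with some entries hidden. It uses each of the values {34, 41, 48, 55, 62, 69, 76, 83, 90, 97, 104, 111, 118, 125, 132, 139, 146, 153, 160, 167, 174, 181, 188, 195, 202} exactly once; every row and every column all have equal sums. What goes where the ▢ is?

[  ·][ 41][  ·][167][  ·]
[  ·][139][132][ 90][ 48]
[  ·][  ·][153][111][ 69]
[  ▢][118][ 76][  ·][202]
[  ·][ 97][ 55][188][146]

160

The 25 entries sum to 2950, so each line sums to 2950/5 = 590.
Using row 2: 139 + 132 + 90 + 48 + ? → (2,1) = 590 − 409 = 181.
From row 5, 590 − (97 + 55 + 188 + 146) gives (5,1) = 104.
Column 2: 41 + 139 + 118 + 97 + ? = 590, so (3,2) = 195.
Column 3: 132 + 153 + 76 + 55 + ? = 590, so (1,3) = 174.
Column 4 needs 590; the known cells sum to 556, so (4,4) = 34.
Column 5: 48 + 69 + 202 + 146 + ? = 590, so (1,5) = 125.
From row 1, 590 − (41 + 174 + 167 + 125) gives (1,1) = 83.
The remaining cell in row 3 is (3,1) = 590 − 528 = 62.
Row 4 must total 590; the given cells sum to 430, so (4,1) = 160.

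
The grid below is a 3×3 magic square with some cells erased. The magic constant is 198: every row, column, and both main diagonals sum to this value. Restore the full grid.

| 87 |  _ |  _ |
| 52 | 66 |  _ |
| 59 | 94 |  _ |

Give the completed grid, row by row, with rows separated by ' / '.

Row 2 must total 198; the given cells sum to 118, so (2,3) = 80.
Row 3 needs 198; the known cells sum to 153, so (3,3) = 45.
Column 2: 66 + 94 + ? = 198, so (1,2) = 38.
From column 3, 198 − (80 + 45) gives (1,3) = 73.

87 38 73 / 52 66 80 / 59 94 45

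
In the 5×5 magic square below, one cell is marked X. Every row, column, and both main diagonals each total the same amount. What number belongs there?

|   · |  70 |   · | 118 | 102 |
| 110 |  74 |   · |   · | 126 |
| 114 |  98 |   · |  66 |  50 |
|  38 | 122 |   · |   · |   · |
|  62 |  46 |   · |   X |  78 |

94

Column 2 is complete and sums to 410; that is the magic constant.
Row 3 must total 410; the given cells sum to 328, so (3,3) = 82.
From column 1, 410 − (110 + 114 + 38 + 62) gives (1,1) = 86.
Using column 5: 102 + 126 + 50 + 78 + ? → (4,5) = 410 − 356 = 54.
The remaining cell in main diagonal is (4,4) = 410 − 320 = 90.
From anti-diagonal, 410 − (102 + 82 + 122 + 62) gives (2,4) = 42.
The remaining cell in row 1 is (1,3) = 410 − 376 = 34.
Row 2 needs 410; the known cells sum to 352, so (2,3) = 58.
Row 4 must total 410; the given cells sum to 304, so (4,3) = 106.
Column 3 must total 410; the given cells sum to 280, so (5,3) = 130.
Column 4: 118 + 42 + 66 + 90 + ? = 410, so (5,4) = 94.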